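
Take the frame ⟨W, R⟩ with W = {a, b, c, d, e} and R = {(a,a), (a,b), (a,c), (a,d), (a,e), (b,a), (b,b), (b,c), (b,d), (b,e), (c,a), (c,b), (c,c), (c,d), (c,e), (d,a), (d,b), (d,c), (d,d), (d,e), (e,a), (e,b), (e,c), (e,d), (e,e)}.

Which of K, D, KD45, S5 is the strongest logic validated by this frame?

S5

Serial (axiom D): yes — every world has a successor (e.g. a R a).
Euclidean (axiom 5): yes — any two successors of a common world are R-related.
Transitive (axiom 4): yes — every two-step R-path is closed by a direct edge.
Reflexive (axiom T): yes — every world is R-related to itself.
So F validates K, D, KD45, S5. The strongest is S5.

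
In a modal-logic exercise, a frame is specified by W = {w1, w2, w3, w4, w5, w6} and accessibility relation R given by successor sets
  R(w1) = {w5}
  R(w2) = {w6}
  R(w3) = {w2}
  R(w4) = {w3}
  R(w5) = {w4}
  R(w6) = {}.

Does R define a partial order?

Reflexive: no — w1 is not related to itself.
Transitive: no — w1 R w5 and w5 R w4, but not w1 R w4.
Antisymmetric: yes — no distinct pair is related both ways.
So R is not a partial order.

No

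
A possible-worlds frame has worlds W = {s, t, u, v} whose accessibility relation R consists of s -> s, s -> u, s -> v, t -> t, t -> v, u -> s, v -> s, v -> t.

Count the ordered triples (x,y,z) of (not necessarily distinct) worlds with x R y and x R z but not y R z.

7

Enumerating: (s,u,u), (s,u,v), (s,v,u), (s,v,v), (t,v,v), (v,s,t), (v,t,s).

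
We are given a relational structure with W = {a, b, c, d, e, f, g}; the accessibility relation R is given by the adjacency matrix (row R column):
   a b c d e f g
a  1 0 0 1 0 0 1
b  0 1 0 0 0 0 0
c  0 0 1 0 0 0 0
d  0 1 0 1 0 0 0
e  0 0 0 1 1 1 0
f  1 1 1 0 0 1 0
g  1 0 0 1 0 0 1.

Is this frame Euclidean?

No

Euclidean: no — a R d and a R g, but not d R g.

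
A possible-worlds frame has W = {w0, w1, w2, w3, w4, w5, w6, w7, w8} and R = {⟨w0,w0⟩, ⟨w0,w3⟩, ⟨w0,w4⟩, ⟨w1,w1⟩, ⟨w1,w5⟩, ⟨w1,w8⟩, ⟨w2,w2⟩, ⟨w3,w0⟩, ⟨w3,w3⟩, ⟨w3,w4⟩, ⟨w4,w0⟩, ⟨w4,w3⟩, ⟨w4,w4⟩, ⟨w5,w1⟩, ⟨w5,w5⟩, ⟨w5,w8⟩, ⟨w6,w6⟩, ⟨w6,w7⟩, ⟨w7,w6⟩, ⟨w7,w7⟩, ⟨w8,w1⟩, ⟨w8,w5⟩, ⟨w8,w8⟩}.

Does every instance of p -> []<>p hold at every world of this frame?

Yes

The schema B characterises exactly the symmetric frames.
Symmetric: yes — every pair in R has its reverse in R.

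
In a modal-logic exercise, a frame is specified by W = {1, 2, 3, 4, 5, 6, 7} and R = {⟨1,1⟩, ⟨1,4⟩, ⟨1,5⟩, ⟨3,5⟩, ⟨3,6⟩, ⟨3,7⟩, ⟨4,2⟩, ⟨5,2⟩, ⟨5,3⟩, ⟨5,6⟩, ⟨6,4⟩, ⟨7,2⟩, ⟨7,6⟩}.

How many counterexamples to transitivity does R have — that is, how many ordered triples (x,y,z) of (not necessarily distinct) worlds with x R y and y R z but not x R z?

13

Enumerating: (1,4,2), (1,5,2), (1,5,3), (1,5,6), (3,5,2), (3,5,3), (3,6,4), (3,7,2), (5,3,5), (5,3,7), (5,6,4), (6,4,2), (7,6,4).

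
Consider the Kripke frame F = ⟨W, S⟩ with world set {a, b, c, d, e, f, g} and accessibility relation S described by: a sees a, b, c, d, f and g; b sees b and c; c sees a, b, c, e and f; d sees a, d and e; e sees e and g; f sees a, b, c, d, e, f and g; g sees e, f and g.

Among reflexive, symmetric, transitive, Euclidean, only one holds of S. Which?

reflexive

Reflexive: yes — every world is S-related to itself.
Symmetric: no — a S b but not b S a.
Transitive: no — a S c and c S e, but not a S e.
Euclidean: no — a S b and a S d, but not b S d.
Only reflexive holds.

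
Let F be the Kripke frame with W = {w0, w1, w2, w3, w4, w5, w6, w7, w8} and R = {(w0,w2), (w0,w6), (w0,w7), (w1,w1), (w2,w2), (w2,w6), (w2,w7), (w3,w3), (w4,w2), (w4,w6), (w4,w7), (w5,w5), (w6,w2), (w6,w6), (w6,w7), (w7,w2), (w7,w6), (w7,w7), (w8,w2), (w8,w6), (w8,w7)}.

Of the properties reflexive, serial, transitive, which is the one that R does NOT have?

reflexive

Reflexive: no — w0 is not related to itself.
Serial: yes — every world has a successor (e.g. w0 R w2).
Transitive: yes — every two-step R-path is closed by a direct edge.
Only reflexive fails.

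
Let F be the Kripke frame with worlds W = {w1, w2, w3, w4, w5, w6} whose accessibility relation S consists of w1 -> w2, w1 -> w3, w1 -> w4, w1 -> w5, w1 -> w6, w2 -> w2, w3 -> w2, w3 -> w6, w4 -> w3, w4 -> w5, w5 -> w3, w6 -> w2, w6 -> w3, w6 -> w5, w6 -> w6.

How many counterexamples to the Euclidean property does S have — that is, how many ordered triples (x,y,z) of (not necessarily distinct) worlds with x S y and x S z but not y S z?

Enumerating: (w1,w2,w3), (w1,w2,w4), (w1,w2,w5), (w1,w2,w6), (w1,w3,w3), (w1,w3,w4), (w1,w3,w5), (w1,w4,w2), (w1,w4,w4), (w1,w4,w6), (w1,w5,w2), (w1,w5,w4), … and 16 more.
Total: 28.

28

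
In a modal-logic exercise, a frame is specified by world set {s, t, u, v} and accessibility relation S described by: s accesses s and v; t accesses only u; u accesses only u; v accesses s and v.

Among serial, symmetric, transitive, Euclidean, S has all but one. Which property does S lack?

Serial: yes — every world has a successor (e.g. s S s).
Symmetric: no — t S u but not u S t.
Transitive: yes — every two-step S-path is closed by a direct edge.
Euclidean: yes — any two successors of a common world are S-related.
Only symmetric fails.

symmetric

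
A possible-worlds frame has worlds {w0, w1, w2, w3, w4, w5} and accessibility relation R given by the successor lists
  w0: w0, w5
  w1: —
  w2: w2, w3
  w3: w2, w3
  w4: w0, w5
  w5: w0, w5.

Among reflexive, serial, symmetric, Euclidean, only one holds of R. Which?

Euclidean

Reflexive: no — w1 is not related to itself.
Serial: no — w1 has no R-successor.
Symmetric: no — w4 R w0 but not w0 R w4.
Euclidean: yes — any two successors of a common world are R-related.
Only Euclidean holds.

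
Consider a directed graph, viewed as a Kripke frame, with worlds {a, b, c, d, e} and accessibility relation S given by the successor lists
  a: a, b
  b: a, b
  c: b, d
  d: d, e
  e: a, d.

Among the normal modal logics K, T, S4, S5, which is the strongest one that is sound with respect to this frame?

Reflexive (axiom T): no — c is not related to itself.
Transitive (axiom 4): no — c S b and b S a, but not c S a.
Euclidean (axiom 5): no — c S b and c S d, but not b S d.
So F validates K; T would additionally require S to be reflexive. The strongest is K.

K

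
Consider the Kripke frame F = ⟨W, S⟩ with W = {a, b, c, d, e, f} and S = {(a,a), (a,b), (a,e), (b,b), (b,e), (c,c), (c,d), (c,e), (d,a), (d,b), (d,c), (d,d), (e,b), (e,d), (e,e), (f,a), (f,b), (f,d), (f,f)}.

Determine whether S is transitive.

Transitive: no — a S e and e S d, but not a S d.

No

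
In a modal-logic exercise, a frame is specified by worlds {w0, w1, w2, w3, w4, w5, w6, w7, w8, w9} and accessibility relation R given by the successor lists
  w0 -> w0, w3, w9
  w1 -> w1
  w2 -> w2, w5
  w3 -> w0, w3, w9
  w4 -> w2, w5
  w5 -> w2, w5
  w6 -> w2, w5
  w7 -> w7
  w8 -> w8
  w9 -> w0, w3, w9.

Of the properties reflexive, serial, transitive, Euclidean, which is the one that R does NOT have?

Reflexive: no — w4 is not related to itself.
Serial: yes — every world has a successor (e.g. w0 R w0).
Transitive: yes — every two-step R-path is closed by a direct edge.
Euclidean: yes — any two successors of a common world are R-related.
Only reflexive fails.

reflexive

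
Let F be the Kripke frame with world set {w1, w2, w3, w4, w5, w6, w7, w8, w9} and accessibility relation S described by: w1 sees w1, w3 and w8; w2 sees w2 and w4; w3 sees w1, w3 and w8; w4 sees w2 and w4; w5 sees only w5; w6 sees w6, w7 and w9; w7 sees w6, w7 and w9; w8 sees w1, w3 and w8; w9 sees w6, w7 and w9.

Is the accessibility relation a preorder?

Yes

Reflexive: yes — every world is S-related to itself.
Transitive: yes — every two-step S-path is closed by a direct edge.
So S is a preorder.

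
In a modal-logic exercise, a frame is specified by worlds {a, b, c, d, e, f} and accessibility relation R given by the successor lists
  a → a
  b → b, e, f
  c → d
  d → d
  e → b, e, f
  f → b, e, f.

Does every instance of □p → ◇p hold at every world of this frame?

By correspondence theory, D is valid on a frame iff R is serial.
Serial: yes — every world has a successor (e.g. a R a).

Yes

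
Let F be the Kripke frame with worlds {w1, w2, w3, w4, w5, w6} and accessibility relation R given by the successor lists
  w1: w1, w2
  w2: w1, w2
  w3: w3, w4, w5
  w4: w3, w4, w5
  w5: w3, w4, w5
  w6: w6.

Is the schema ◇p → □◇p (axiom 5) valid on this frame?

By correspondence theory, 5 is valid on a frame iff R is Euclidean.
Euclidean: yes — any two successors of a common world are R-related.

Yes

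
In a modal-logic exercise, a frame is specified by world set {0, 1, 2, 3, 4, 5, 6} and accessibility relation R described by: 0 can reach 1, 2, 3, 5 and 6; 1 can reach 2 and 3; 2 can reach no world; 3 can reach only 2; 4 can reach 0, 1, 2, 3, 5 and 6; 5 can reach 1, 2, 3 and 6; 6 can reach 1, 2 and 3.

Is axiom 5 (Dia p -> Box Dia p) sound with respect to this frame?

By correspondence theory, 5 is valid on a frame iff R is Euclidean.
Euclidean: no — 0 R 1 and 0 R 5, but not 1 R 5.

No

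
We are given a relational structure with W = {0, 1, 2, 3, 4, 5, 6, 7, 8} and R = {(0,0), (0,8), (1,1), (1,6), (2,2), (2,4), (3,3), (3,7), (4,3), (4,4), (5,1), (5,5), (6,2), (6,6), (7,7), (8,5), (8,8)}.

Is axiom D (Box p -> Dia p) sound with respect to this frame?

Yes

The schema D characterises exactly the serial frames.
Serial: yes — every world has a successor (e.g. 0 R 0).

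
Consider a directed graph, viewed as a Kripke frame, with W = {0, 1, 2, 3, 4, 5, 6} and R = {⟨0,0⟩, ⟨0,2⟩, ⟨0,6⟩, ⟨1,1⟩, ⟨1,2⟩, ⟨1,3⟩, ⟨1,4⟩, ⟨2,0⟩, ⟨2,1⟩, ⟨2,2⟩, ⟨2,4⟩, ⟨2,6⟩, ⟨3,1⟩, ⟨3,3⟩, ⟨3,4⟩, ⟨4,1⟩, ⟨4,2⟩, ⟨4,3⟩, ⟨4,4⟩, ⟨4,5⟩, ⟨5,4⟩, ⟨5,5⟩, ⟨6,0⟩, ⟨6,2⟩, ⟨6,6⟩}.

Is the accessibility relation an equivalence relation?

No

Reflexive: yes — every world is R-related to itself.
Symmetric: yes — every pair in R has its reverse in R.
Transitive: no — 0 R 2 and 2 R 1, but not 0 R 1.
So R is not an equivalence relation.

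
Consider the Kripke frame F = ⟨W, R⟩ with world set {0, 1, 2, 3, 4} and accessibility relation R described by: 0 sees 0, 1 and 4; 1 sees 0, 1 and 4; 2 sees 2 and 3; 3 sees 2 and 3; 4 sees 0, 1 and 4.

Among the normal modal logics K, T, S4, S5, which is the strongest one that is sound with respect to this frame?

Reflexive (axiom T): yes — every world is R-related to itself.
Transitive (axiom 4): yes — every two-step R-path is closed by a direct edge.
Euclidean (axiom 5): yes — any two successors of a common world are R-related.
So F validates K, T, S4, S5. The strongest is S5.

S5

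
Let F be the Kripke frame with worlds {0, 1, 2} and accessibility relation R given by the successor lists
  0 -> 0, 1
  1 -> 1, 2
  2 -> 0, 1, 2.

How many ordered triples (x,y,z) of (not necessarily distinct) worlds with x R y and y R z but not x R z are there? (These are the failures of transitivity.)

2

Enumerating: (0,1,2), (1,2,0).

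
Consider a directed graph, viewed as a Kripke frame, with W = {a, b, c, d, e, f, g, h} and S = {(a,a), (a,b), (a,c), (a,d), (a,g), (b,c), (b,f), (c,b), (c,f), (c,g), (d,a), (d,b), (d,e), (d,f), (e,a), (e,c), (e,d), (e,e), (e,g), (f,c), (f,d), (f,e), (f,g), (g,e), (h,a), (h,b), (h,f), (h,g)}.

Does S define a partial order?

Reflexive: no — b is not related to itself.
Transitive: no — a S b and b S f, but not a S f.
Antisymmetric: no — a S d and d S a with a ≠ d.
So S is not a partial order.

No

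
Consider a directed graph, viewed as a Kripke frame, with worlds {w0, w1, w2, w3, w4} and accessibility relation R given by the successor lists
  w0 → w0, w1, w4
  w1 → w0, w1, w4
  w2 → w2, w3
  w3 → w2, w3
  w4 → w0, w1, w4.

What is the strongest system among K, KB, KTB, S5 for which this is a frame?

Symmetric (axiom B): yes — every pair in R has its reverse in R.
Reflexive (axiom T): yes — every world is R-related to itself.
Euclidean (axiom 5): yes — any two successors of a common world are R-related.
So F validates K, KB, KTB, S5. The strongest is S5.

S5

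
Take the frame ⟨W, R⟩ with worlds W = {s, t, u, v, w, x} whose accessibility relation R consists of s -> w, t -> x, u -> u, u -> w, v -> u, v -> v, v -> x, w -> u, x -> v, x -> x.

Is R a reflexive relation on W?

Reflexive: no — s is not related to itself.

No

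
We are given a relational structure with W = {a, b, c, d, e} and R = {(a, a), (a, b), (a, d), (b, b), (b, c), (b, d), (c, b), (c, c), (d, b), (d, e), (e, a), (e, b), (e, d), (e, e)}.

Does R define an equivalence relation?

Reflexive: no — d is not related to itself.
Symmetric: no — a R b but not b R a.
Transitive: no — a R b and b R c, but not a R c.
So R is not an equivalence relation.

No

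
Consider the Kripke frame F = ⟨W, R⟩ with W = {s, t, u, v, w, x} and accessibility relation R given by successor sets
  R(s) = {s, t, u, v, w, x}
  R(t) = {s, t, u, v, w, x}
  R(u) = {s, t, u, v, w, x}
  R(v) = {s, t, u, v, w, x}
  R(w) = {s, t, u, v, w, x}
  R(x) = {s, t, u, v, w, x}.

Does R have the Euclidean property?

Yes

Euclidean: yes — any two successors of a common world are R-related.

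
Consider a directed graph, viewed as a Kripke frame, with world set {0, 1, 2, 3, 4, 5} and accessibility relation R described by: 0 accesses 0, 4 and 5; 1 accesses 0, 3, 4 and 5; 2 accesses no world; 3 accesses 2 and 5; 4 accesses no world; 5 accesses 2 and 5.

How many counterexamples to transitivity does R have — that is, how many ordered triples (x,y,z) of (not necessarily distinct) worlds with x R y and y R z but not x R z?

3

Enumerating: (0,5,2), (1,3,2), (1,5,2).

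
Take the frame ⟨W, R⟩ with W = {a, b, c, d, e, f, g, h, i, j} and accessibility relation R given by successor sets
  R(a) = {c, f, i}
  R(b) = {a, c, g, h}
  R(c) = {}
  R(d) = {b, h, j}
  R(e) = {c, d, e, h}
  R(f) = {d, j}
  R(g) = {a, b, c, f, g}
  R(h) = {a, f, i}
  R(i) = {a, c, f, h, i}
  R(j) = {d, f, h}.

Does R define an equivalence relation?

No

Reflexive: no — a is not related to itself.
Symmetric: no — a R c but not c R a.
Transitive: no — a R f and f R d, but not a R d.
So R is not an equivalence relation.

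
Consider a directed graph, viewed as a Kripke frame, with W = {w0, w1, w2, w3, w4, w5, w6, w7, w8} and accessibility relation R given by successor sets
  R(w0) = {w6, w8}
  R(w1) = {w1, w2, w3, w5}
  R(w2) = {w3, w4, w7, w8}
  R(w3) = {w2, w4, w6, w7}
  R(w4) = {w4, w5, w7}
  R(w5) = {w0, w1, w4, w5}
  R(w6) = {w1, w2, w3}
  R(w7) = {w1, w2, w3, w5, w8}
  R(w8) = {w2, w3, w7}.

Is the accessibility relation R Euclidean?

No

Euclidean: no — w0 R w6 and w0 R w8, but not w6 R w8.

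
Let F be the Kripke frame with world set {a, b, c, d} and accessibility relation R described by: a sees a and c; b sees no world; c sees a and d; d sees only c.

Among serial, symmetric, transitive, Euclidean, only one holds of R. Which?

symmetric

Serial: no — b has no R-successor.
Symmetric: yes — every pair in R has its reverse in R.
Transitive: no — a R c and c R d, but not a R d.
Euclidean: no — c R a and c R d, but not a R d.
Only symmetric holds.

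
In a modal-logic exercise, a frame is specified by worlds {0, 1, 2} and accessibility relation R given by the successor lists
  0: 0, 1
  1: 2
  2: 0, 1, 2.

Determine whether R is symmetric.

No

Symmetric: no — 0 R 1 but not 1 R 0.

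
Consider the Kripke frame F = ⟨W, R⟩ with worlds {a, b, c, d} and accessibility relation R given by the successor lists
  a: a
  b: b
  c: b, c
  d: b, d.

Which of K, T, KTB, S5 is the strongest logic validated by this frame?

Reflexive (axiom T): yes — every world is R-related to itself.
Symmetric (axiom B): no — c R b but not b R c.
Euclidean (axiom 5): no — c R b and c R c, but not b R c.
So F validates K, T; KTB would additionally require R to be symmetric. The strongest is T.

T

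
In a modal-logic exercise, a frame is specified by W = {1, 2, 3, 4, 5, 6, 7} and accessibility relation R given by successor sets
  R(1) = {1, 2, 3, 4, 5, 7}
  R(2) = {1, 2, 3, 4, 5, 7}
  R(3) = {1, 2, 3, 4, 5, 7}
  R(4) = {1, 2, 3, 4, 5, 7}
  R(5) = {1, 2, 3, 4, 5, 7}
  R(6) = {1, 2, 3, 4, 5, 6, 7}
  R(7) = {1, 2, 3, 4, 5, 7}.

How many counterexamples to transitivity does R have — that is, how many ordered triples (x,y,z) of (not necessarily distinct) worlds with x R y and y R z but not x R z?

R is transitive; there are no such tuples.

0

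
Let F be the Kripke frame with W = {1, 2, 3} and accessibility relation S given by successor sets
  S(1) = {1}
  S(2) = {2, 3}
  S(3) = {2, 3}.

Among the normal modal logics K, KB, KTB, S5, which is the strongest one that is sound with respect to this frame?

S5

Symmetric (axiom B): yes — every pair in S has its reverse in S.
Reflexive (axiom T): yes — every world is S-related to itself.
Euclidean (axiom 5): yes — any two successors of a common world are S-related.
So F validates K, KB, KTB, S5. The strongest is S5.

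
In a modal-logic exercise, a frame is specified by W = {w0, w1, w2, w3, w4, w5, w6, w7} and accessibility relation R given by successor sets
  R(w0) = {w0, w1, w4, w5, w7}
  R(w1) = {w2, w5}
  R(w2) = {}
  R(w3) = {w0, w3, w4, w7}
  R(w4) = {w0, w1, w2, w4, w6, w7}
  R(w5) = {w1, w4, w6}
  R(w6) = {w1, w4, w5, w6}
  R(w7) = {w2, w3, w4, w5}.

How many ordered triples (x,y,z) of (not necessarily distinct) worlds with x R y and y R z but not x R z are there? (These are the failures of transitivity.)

Enumerating: (w0,w1,w2), (w0,w4,w2), (w0,w4,w6), (w0,w5,w6), (w0,w7,w2), (w0,w7,w3), (w1,w5,w1), (w1,w5,w4), (w1,w5,w6), (w3,w0,w1), (w3,w0,w5), (w3,w4,w1), … and 27 more.
Total: 39.

39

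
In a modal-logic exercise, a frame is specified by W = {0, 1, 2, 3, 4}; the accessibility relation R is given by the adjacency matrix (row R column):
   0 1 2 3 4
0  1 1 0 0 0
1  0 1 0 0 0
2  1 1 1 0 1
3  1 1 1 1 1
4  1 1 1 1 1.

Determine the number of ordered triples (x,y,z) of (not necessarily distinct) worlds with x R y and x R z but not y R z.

22

Enumerating: (0,1,0), (2,0,2), (2,0,4), (2,1,0), (2,1,2), (2,1,4), (3,0,2), (3,0,3), (3,0,4), (3,1,0), (3,1,2), (3,1,3), … and 10 more.
Total: 22.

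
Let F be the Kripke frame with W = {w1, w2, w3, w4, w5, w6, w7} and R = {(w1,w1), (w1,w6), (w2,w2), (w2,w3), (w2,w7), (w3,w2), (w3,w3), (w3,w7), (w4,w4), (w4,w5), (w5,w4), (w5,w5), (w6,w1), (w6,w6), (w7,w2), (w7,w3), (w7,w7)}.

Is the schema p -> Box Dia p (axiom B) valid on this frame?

Yes

The schema B characterises exactly the symmetric frames.
Symmetric: yes — every pair in R has its reverse in R.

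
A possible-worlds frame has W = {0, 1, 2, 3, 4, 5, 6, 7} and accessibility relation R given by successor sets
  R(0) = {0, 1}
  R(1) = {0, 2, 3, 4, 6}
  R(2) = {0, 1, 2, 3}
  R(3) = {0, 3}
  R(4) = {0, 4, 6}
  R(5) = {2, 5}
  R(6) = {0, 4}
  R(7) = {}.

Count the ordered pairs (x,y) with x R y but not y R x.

Enumerating: (1,3), (1,4), (1,6), (2,0), (2,3), (3,0), (4,0), (5,2), (6,0).

9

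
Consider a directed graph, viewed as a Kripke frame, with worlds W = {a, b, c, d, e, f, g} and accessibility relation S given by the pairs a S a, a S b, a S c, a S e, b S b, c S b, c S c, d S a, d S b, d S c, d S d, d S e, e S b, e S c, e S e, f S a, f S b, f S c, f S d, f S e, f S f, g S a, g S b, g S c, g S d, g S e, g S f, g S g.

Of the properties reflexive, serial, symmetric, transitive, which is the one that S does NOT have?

Reflexive: yes — every world is S-related to itself.
Serial: yes — every world has a successor (e.g. a S a).
Symmetric: no — a S b but not b S a.
Transitive: yes — every two-step S-path is closed by a direct edge.
Only symmetric fails.

symmetric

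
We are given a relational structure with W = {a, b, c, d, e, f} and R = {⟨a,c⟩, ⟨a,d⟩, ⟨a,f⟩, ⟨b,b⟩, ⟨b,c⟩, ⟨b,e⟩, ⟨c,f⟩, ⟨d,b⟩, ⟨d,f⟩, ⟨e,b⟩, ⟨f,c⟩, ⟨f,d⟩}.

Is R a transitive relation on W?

No

Transitive: no — a R d and d R b, but not a R b.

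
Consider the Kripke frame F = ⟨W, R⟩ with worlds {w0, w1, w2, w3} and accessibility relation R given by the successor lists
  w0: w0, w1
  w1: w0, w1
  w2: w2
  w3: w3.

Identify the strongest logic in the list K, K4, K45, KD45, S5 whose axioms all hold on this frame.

S5

Transitive (axiom 4): yes — every two-step R-path is closed by a direct edge.
Euclidean (axiom 5): yes — any two successors of a common world are R-related.
Serial (axiom D): yes — every world has a successor (e.g. w0 R w0).
Reflexive (axiom T): yes — every world is R-related to itself.
So F validates K, K4, K45, KD45, S5. The strongest is S5.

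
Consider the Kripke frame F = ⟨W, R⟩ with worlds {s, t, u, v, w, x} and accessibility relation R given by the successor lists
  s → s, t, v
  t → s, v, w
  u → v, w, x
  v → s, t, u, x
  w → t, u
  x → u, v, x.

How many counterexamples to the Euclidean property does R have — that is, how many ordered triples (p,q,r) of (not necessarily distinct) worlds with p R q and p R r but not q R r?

30

Enumerating: (s,t,t), (s,v,v), (t,s,w), (t,v,v), (t,v,w), (t,w,s), (t,w,v), (t,w,w), (u,v,v), (u,v,w), (u,w,v), (u,w,w), … and 18 more.
Total: 30.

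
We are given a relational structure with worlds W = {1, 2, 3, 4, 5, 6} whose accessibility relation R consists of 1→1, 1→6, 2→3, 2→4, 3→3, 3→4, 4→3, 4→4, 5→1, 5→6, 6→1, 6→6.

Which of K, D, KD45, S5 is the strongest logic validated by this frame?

Serial (axiom D): yes — every world has a successor (e.g. 1 R 1).
Euclidean (axiom 5): yes — any two successors of a common world are R-related.
Transitive (axiom 4): yes — every two-step R-path is closed by a direct edge.
Reflexive (axiom T): no — 2 is not related to itself.
So F validates K, D, KD45; S5 would additionally require R to be reflexive. The strongest is KD45.

KD45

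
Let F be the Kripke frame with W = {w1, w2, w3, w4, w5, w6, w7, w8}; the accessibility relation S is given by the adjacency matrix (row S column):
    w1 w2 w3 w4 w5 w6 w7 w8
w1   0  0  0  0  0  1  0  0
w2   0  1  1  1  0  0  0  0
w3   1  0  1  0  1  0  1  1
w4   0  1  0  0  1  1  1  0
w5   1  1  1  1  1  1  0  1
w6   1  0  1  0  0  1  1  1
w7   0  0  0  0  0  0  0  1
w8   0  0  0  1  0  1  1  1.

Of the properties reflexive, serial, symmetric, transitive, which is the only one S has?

Reflexive: no — w1 is not related to itself.
Serial: yes — every world has a successor (e.g. w1 S w6).
Symmetric: no — w2 S w3 but not w3 S w2.
Transitive: no — w1 S w6 and w6 S w3, but not w1 S w3.
Only serial holds.

serial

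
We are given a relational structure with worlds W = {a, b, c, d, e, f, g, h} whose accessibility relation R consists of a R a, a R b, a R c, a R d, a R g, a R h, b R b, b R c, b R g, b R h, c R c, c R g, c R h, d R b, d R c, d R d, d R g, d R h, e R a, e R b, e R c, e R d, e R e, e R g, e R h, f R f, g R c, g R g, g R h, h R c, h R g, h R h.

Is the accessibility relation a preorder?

Reflexive: yes — every world is R-related to itself.
Transitive: yes — every two-step R-path is closed by a direct edge.
So R is a preorder.

Yes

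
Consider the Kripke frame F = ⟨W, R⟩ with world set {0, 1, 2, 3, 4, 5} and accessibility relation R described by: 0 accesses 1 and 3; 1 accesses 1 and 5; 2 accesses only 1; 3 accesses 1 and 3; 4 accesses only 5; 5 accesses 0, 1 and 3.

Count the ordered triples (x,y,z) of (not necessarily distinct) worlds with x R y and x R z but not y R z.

8

Enumerating: (0,1,3), (1,5,5), (3,1,3), (4,5,5), (5,0,0), (5,1,0), (5,1,3), (5,3,0).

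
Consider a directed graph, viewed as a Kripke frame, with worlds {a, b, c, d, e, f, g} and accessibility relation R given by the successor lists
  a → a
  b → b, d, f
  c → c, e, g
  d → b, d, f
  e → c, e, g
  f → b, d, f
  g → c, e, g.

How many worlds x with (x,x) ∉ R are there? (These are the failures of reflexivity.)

R is reflexive; there are no such worlds.

0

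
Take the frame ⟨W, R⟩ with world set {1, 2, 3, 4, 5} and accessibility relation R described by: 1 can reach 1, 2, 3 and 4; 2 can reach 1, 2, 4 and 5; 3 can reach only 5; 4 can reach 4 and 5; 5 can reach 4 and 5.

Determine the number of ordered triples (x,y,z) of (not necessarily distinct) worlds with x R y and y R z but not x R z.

5

Enumerating: (1,2,5), (1,3,5), (1,4,5), (2,1,3), (3,5,4).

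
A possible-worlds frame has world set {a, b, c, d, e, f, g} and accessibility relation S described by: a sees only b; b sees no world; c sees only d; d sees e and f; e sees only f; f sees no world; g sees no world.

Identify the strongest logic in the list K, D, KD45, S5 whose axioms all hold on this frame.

K

Serial (axiom D): no — b has no S-successor.
Euclidean (axiom 5): no — d S f and d S e, but not f S e.
Transitive (axiom 4): no — c S d and d S e, but not c S e.
Reflexive (axiom T): no — a is not related to itself.
So F validates K; D would additionally require S to be serial. The strongest is K.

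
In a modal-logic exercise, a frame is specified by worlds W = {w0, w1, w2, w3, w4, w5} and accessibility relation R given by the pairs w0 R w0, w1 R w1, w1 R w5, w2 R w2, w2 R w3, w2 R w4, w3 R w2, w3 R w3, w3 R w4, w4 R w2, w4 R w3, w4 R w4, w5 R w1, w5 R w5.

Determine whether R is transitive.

Transitive: yes — every two-step R-path is closed by a direct edge.

Yes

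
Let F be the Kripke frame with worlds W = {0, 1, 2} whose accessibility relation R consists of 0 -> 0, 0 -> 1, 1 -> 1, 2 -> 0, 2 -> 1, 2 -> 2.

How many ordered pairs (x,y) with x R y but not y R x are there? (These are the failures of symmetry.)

3

Enumerating: (0,1), (2,0), (2,1).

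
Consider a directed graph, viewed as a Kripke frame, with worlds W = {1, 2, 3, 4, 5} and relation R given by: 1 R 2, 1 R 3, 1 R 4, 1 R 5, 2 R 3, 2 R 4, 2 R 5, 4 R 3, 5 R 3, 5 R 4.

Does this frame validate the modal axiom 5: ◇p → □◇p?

By correspondence theory, 5 is valid on a frame iff R is Euclidean.
Euclidean: no — 1 R 3 and 1 R 2, but not 3 R 2.

No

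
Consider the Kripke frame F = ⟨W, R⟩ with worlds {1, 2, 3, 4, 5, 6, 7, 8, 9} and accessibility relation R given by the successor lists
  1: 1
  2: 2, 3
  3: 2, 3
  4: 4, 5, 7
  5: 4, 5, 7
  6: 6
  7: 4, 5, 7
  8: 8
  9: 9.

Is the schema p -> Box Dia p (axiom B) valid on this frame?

Axiom B corresponds to the accessibility relation being symmetric.
Symmetric: yes — every pair in R has its reverse in R.

Yes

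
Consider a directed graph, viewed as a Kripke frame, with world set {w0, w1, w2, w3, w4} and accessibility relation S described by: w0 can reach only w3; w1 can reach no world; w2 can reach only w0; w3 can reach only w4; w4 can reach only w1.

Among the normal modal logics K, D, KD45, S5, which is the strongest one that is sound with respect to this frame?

K

Serial (axiom D): no — w1 has no S-successor.
Euclidean (axiom 5): no — w0 S w3 and w0 S w3, but not w3 S w3.
Transitive (axiom 4): no — w0 S w3 and w3 S w4, but not w0 S w4.
Reflexive (axiom T): no — w0 is not related to itself.
So F validates K; D would additionally require S to be serial. The strongest is K.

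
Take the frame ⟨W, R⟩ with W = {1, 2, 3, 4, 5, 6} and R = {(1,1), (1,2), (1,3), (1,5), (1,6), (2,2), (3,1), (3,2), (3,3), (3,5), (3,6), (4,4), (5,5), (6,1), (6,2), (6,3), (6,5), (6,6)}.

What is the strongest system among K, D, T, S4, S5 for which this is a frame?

Serial (axiom D): yes — every world has a successor (e.g. 1 R 1).
Reflexive (axiom T): yes — every world is R-related to itself.
Transitive (axiom 4): yes — every two-step R-path is closed by a direct edge.
Euclidean (axiom 5): no — 1 R 2 and 1 R 3, but not 2 R 3.
So F validates K, D, T, S4; S5 would additionally require R to be Euclidean. The strongest is S4.

S4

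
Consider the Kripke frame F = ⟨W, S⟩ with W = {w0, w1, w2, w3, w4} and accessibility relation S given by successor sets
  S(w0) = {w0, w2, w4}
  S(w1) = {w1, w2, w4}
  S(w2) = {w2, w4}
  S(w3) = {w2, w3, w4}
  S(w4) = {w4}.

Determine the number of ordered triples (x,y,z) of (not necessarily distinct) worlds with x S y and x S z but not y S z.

10

Enumerating: (w0,w2,w0), (w0,w4,w0), (w0,w4,w2), (w1,w2,w1), (w1,w4,w1), (w1,w4,w2), (w2,w4,w2), (w3,w2,w3), (w3,w4,w2), (w3,w4,w3).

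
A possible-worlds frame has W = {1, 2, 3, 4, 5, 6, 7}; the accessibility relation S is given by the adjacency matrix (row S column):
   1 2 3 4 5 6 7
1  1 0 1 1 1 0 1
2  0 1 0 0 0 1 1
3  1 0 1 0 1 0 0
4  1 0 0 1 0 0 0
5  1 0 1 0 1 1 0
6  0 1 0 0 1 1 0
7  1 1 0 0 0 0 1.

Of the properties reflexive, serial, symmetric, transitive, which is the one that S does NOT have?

Reflexive: yes — every world is S-related to itself.
Serial: yes — every world has a successor (e.g. 1 S 1).
Symmetric: yes — every pair in S has its reverse in S.
Transitive: no — 1 S 5 and 5 S 6, but not 1 S 6.
Only transitive fails.

transitive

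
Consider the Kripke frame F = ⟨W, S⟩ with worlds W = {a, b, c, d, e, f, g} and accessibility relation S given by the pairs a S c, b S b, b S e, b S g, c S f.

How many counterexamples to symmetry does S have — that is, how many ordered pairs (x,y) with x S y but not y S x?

Enumerating: (a,c), (b,e), (b,g), (c,f).

4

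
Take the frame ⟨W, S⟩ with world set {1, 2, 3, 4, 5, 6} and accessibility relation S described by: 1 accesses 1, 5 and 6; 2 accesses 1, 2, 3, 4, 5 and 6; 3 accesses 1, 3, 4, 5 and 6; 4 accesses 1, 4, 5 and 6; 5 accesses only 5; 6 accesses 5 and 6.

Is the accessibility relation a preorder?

Reflexive: yes — every world is S-related to itself.
Transitive: yes — every two-step S-path is closed by a direct edge.
So S is a preorder.

Yes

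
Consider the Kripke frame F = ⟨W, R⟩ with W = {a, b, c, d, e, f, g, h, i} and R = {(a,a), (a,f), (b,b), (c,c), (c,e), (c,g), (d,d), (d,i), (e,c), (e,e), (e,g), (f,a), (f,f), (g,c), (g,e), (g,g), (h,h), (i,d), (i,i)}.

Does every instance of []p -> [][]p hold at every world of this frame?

Yes

The schema 4 characterises exactly the transitive frames.
Transitive: yes — every two-step R-path is closed by a direct edge.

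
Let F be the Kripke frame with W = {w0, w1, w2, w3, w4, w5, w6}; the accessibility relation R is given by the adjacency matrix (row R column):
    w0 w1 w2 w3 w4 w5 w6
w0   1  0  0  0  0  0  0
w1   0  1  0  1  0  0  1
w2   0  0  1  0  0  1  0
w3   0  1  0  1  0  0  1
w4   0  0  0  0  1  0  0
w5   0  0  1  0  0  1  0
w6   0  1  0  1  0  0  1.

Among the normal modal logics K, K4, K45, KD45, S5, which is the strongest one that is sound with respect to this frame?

Transitive (axiom 4): yes — every two-step R-path is closed by a direct edge.
Euclidean (axiom 5): yes — any two successors of a common world are R-related.
Serial (axiom D): yes — every world has a successor (e.g. w0 R w0).
Reflexive (axiom T): yes — every world is R-related to itself.
So F validates K, K4, K45, KD45, S5. The strongest is S5.

S5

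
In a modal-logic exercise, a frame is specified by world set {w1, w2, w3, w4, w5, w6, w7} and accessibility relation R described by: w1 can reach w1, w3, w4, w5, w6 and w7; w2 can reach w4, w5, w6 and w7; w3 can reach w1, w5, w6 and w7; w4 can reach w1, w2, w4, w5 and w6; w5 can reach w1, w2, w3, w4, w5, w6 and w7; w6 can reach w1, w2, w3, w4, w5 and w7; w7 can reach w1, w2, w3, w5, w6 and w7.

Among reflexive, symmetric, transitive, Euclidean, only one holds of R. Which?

symmetric

Reflexive: no — w2 is not related to itself.
Symmetric: yes — every pair in R has its reverse in R.
Transitive: no — w1 R w4 and w4 R w2, but not w1 R w2.
Euclidean: no — w1 R w3 and w1 R w4, but not w3 R w4.
Only symmetric holds.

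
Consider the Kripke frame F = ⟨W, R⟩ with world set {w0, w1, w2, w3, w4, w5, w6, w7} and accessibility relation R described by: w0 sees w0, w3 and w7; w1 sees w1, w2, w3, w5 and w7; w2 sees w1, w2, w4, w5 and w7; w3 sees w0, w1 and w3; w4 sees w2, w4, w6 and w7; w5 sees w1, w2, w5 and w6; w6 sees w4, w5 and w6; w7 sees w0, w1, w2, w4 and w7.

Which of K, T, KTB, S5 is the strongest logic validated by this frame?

KTB

Reflexive (axiom T): yes — every world is R-related to itself.
Symmetric (axiom B): yes — every pair in R has its reverse in R.
Euclidean (axiom 5): no — w0 R w3 and w0 R w7, but not w3 R w7.
So F validates K, T, KTB; S5 would additionally require R to be Euclidean. The strongest is KTB.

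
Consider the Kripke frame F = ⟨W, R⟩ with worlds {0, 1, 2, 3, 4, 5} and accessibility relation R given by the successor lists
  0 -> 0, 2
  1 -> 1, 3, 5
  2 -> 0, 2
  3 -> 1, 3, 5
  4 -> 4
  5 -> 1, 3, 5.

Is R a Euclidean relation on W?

Euclidean: yes — any two successors of a common world are R-related.

Yes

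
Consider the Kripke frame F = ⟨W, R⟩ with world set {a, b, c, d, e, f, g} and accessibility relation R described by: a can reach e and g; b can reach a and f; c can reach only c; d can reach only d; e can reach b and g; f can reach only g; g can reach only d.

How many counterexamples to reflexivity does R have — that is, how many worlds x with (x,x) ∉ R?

Enumerating: a, b, e, f, g.

5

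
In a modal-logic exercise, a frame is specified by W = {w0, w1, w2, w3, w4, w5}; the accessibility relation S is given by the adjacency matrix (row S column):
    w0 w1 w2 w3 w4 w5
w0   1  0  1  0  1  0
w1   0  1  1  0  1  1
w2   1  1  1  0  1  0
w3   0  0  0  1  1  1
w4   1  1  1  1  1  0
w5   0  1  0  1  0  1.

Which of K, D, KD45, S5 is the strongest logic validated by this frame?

Serial (axiom D): yes — every world has a successor (e.g. w0 S w0).
Euclidean (axiom 5): no — w1 S w2 and w1 S w5, but not w2 S w5.
Transitive (axiom 4): no — w0 S w2 and w2 S w1, but not w0 S w1.
Reflexive (axiom T): yes — every world is S-related to itself.
So F validates K, D; KD45 would additionally require S to be Euclidean and transitive. The strongest is D.

D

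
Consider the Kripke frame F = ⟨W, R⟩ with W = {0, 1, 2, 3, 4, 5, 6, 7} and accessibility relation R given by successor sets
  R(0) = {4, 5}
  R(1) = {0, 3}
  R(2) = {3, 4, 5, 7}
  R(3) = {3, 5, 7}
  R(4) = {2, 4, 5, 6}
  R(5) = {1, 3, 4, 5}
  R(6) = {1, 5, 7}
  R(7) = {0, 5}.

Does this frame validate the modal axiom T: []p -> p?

No

The schema T characterises exactly the reflexive frames.
Reflexive: no — 0 is not related to itself.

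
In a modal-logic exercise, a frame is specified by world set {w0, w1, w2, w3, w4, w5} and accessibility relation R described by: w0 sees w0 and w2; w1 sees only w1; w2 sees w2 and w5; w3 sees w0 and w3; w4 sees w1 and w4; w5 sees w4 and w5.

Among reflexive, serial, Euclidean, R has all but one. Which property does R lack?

Euclidean

Reflexive: yes — every world is R-related to itself.
Serial: yes — every world has a successor (e.g. w0 R w0).
Euclidean: no — w0 R w2 and w0 R w0, but not w2 R w0.
Only Euclidean fails.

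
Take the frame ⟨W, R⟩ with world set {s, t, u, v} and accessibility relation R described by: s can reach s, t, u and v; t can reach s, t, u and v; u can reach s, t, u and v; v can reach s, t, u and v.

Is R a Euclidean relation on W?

Euclidean: yes — any two successors of a common world are R-related.

Yes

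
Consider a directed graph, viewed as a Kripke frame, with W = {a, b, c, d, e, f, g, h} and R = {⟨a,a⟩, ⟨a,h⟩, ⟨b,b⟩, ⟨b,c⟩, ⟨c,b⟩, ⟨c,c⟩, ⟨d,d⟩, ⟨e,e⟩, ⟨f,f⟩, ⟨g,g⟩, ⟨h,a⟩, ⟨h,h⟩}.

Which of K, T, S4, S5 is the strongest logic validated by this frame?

S5

Reflexive (axiom T): yes — every world is R-related to itself.
Transitive (axiom 4): yes — every two-step R-path is closed by a direct edge.
Euclidean (axiom 5): yes — any two successors of a common world are R-related.
So F validates K, T, S4, S5. The strongest is S5.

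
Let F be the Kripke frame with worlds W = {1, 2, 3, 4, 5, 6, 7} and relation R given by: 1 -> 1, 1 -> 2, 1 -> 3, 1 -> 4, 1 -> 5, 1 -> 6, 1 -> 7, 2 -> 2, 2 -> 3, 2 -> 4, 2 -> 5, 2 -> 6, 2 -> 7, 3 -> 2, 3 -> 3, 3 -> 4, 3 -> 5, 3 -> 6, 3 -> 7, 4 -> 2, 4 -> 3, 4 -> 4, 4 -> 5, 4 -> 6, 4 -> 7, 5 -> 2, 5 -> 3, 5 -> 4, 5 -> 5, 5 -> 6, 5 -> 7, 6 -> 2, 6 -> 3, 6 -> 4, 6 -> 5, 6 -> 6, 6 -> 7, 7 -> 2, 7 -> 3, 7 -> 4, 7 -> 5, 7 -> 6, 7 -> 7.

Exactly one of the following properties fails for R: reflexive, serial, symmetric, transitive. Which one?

Reflexive: yes — every world is R-related to itself.
Serial: yes — every world has a successor (e.g. 1 R 1).
Symmetric: no — 1 R 2 but not 2 R 1.
Transitive: yes — every two-step R-path is closed by a direct edge.
Only symmetric fails.

symmetric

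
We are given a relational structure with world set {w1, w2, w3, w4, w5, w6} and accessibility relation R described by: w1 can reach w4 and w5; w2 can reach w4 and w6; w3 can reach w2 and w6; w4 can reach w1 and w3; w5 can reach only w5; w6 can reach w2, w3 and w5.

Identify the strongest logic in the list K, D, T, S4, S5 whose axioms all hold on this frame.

D

Serial (axiom D): yes — every world has a successor (e.g. w1 R w4).
Reflexive (axiom T): no — w1 is not related to itself.
Transitive (axiom 4): no — w1 R w4 and w4 R w3, but not w1 R w3.
Euclidean (axiom 5): no — w1 R w4 and w1 R w5, but not w4 R w5.
So F validates K, D; T would additionally require R to be reflexive. The strongest is D.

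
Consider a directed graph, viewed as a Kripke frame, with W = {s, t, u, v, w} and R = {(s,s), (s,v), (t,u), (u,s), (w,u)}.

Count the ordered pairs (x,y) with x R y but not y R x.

4

Enumerating: (s,v), (t,u), (u,s), (w,u).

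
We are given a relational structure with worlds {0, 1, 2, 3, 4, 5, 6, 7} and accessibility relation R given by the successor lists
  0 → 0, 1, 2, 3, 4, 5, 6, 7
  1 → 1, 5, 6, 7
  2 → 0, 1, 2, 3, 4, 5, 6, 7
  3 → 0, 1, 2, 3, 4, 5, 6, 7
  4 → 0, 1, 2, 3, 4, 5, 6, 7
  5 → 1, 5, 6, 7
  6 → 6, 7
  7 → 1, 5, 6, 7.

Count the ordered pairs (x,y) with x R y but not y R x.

18

Enumerating: (0,1), (0,5), (0,6), (0,7), (1,6), (2,1), (2,5), (2,6), (2,7), (3,1), (3,5), (3,6), (3,7), (4,1), (4,5), (4,6), (4,7), (5,6).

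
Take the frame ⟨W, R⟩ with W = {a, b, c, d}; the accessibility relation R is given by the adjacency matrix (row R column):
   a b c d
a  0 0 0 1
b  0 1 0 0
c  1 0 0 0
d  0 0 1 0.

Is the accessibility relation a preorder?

No

Reflexive: no — a is not related to itself.
Transitive: no — a R d and d R c, but not a R c.
So R is not a preorder.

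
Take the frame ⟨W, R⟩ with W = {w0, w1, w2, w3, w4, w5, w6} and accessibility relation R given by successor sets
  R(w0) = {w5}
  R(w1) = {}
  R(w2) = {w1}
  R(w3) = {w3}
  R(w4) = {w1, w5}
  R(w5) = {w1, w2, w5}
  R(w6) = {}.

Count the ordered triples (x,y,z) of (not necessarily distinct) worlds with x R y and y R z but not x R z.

3

Enumerating: (w0,w5,w1), (w0,w5,w2), (w4,w5,w2).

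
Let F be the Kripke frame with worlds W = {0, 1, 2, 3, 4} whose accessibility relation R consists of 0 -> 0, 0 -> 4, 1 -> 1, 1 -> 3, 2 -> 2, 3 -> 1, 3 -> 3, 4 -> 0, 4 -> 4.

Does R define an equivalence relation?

Yes

Reflexive: yes — every world is R-related to itself.
Symmetric: yes — every pair in R has its reverse in R.
Transitive: yes — every two-step R-path is closed by a direct edge.
So R is an equivalence relation.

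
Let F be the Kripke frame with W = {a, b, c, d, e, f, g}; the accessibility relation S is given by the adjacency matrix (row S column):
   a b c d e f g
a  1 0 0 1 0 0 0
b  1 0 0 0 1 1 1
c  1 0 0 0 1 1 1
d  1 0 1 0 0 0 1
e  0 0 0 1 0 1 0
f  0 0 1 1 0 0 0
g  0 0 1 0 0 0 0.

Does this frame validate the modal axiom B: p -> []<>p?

The schema B characterises exactly the symmetric frames.
Symmetric: no — b S a but not a S b.

No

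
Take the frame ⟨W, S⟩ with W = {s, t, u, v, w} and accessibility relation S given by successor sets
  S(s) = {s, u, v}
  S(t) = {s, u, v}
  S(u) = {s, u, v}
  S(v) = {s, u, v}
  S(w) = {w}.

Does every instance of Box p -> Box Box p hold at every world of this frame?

The schema 4 characterises exactly the transitive frames.
Transitive: yes — every two-step S-path is closed by a direct edge.

Yes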